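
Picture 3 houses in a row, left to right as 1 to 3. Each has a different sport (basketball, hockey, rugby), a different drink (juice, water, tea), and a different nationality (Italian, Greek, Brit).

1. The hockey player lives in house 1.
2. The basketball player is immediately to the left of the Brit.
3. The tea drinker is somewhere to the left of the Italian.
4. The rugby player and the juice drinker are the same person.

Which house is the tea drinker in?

The hockey player is in house 1 (clue 1).
So house 3 gets rugby for sport.
House 1 nationality: only Greek fits.
From clue 2, the Brit must be in house 3.
By clue 4, the juice drinker is in house 3.
House 2's sport must be basketball (nothing else left).
So house 2 gets Italian for nationality.
The tea drinker is in house 1 (clue 3).
So house 2 gets water for drink.
So: house 1 = hockey/tea/Greek, house 2 = basketball/water/Italian, house 3 = rugby/juice/Brit.

1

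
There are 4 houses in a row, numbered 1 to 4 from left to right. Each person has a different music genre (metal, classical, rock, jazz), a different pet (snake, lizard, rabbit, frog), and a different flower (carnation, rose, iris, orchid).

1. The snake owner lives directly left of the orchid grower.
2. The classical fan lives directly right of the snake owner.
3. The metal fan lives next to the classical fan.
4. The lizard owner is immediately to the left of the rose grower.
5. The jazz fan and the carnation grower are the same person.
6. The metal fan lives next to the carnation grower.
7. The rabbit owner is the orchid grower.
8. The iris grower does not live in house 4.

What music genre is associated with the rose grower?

The classical fan is narrowed to house 2 or 3 or 4; consider each.
Placing it in house 2 and house 3 leads to a contradiction, so it's in house 4.
By clue 2, the snake owner is in house 3.
By clue 3, the metal fan is in house 3.
The only flower still possible for house 1 is iris.
By clue 1, the orchid grower is in house 4.
Clue 5: the jazz fan is in house 2.
The carnation grower is in house 2 (clue 5).
Clue 7 places the rabbit owner in house 4.
That leaves rock as the music genre for house 1.
That leaves rose as the flower for house 3.
From clue 4, the lizard owner must be in house 2.
House 1 pet: only frog fits.
So: house 1 = rock/frog/iris, house 2 = jazz/lizard/carnation, house 3 = metal/snake/rose, house 4 = classical/rabbit/orchid.

metal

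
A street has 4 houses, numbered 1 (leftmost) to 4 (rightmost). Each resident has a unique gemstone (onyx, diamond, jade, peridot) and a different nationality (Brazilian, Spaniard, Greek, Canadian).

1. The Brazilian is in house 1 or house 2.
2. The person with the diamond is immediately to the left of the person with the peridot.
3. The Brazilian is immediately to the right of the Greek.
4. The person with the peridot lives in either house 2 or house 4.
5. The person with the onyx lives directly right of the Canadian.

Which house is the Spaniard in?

4

From clue 3, the Brazilian must be in house 2.
From clue 3, the Greek must be in house 1.
House 3 nationality: only Canadian fits.
So house 4 gets Spaniard for nationality.
Clue 5 places the person with the onyx in house 4.
So house 2 gets peridot for gemstone.
By clue 2, the person with the diamond is in house 1.
House 3's gemstone must be jade (nothing else left).
So: house 1 = diamond/Greek, house 2 = peridot/Brazilian, house 3 = jade/Canadian, house 4 = onyx/Spaniard.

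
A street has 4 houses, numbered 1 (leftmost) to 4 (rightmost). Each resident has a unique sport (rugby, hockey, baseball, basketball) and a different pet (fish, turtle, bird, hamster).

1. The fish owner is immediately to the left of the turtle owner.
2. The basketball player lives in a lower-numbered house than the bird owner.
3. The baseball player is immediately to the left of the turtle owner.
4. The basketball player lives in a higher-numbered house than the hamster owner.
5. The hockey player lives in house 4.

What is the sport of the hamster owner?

rugby

The hockey player is in house 4 (clue 5).
The basketball player is narrowed to house 2 or 3; consider each.
Placing it in house 2 leads to a contradiction, so it's in house 3.
From clue 2, the bird owner must be in house 4.
House 3 pet: only turtle fits.
Clue 1 places the fish owner in house 2.
By clue 3, the baseball player is in house 2.
The only sport still possible for house 1 is rugby.
That leaves hamster as the pet for house 1.
So: house 1 = rugby/hamster, house 2 = baseball/fish, house 3 = basketball/turtle, house 4 = hockey/bird.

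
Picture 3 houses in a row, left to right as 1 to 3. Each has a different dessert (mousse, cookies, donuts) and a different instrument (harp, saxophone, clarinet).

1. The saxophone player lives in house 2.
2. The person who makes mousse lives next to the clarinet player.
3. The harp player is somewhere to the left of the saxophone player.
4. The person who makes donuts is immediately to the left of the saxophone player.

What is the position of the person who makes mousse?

2

From clue 1, the saxophone player must be in house 2.
The harp player is in house 1 (clue 3).
From clue 4, the person who makes donuts must be in house 1.
The only instrument still possible for house 3 is clarinet.
Clue 2 places the person who makes mousse in house 2.
House 3 dessert: only cookies fits.
So: house 1 = donuts/harp, house 2 = mousse/saxophone, house 3 = cookies/clarinet.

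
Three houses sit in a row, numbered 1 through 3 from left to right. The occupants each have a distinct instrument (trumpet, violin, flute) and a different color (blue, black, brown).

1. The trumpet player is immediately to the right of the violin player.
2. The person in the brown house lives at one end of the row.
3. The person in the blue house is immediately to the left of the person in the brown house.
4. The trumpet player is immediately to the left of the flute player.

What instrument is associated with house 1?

The person in the blue house is in house 2 (clue 3).
By clue 3, the person in the brown house is in house 3.
Clue 4: the trumpet player is in house 2.
From clue 4, the flute player must be in house 3.
House 1 instrument: only violin fits.
That leaves black as the color for house 1.
So: house 1 = violin/black, house 2 = trumpet/blue, house 3 = flute/brown.

violin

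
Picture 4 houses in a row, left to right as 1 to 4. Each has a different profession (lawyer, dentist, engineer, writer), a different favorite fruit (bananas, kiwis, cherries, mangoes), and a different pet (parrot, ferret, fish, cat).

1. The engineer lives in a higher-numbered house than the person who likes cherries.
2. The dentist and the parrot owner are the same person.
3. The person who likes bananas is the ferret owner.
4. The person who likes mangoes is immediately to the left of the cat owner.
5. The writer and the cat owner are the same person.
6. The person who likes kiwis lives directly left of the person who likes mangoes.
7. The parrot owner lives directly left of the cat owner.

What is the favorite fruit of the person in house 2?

mangoes

The only favorite fruit still possible for house 4 is bananas.
Clue 3: the ferret owner is in house 4.
The only pet still possible for house 1 is fish.
So house 2 gets parrot for pet.
The only pet still possible for house 3 is cat.
The dentist is in house 2 (clue 2).
Clue 4: the person who likes mangoes is in house 2.
Clue 5 places the writer in house 3.
By clue 6, the person who likes kiwis is in house 1.
House 1 profession: only lawyer fits.
That leaves engineer as the profession for house 4.
House 3 favorite fruit: only cherries fits.
So: house 1 = lawyer/kiwis/fish, house 2 = dentist/mangoes/parrot, house 3 = writer/cherries/cat, house 4 = engineer/bananas/ferret.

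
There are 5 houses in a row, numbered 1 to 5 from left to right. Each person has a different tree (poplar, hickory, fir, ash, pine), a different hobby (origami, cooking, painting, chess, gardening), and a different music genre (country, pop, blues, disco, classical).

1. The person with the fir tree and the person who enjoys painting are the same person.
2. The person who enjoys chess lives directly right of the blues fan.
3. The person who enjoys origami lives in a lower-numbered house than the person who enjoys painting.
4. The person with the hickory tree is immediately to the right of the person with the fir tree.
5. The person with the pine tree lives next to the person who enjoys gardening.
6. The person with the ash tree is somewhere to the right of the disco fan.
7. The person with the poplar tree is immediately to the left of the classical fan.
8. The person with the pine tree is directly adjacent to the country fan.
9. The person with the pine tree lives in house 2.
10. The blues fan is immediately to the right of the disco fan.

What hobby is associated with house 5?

chess

The person with the pine tree is in house 2 (clue 9).
The only tree still possible for house 1 is poplar.
The classical fan is in house 2 (clue 7).
House 5 music genre: only pop fits.
By clue 10, the blues fan is in house 4.
By clue 10, the disco fan is in house 3.
The only music genre still possible for house 1 is country.
Clue 2 places the person who enjoys chess in house 5.
House 3's tree must be fir (nothing else left).
The person who enjoys painting is in house 3 (clue 1).
The person with the hickory tree is in house 4 (clue 4).
That leaves ash as the tree for house 5.
So house 1 gets gardening for hobby.
House 4's hobby must be cooking (nothing else left).
So house 2 gets origami for hobby.
So: house 1 = poplar/gardening/country, house 2 = pine/origami/classical, house 3 = fir/painting/disco, house 4 = hickory/cooking/blues, house 5 = ash/chess/pop.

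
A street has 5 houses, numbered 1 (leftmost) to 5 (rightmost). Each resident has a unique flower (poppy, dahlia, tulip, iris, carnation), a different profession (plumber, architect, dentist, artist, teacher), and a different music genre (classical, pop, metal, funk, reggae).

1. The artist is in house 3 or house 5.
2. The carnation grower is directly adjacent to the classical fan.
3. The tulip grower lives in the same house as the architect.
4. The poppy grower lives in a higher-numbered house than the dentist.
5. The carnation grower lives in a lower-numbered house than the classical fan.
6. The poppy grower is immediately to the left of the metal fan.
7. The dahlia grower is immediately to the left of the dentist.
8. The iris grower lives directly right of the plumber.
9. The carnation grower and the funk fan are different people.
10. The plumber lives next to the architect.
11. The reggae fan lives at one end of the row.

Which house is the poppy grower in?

The dahlia grower is narrowed to house 1 or 2; consider each.
Placing it in house 2 leads to a contradiction, so it's in house 1.
The dentist is in house 2 (clue 7).
So house 1 gets teacher for profession.
The only flower still possible for house 2 is carnation.
Clue 2: the classical fan is in house 3.
House 2's music genre must be pop (nothing else left).
The iris grower is narrowed to house 4 or 5; consider each.
Placing it in house 4 leads to a contradiction, so it's in house 5.
Clue 8 places the plumber in house 4.
From clue 3, the tulip grower must be in house 3.
From clue 3, the architect must be in house 3.
House 4's flower must be poppy (nothing else left).
So house 5 gets artist for profession.
By clue 6, the metal fan is in house 5.
That leaves reggae as the music genre for house 1.
House 4 music genre: only funk fits.
So: house 1 = dahlia/teacher/reggae, house 2 = carnation/dentist/pop, house 3 = tulip/architect/classical, house 4 = poppy/plumber/funk, house 5 = iris/artist/metal.

4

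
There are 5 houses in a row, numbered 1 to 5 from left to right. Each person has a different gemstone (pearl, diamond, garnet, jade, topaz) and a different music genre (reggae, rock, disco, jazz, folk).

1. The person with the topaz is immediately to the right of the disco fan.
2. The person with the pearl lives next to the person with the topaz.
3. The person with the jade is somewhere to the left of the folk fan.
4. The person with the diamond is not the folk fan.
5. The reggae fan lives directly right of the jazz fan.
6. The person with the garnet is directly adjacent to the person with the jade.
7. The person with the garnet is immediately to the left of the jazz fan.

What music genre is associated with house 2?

jazz

The person with the garnet is narrowed to house 1 or 2 or 3; consider each.
Placing it in house 2 and house 3 leads to a contradiction, so it's in house 1.
From clue 6, the person with the jade must be in house 2.
Clue 7: the jazz fan is in house 2.
The reggae fan is in house 3 (clue 5).
The only music genre still possible for house 1 is rock.
So house 4 gets disco for music genre.
So house 5 gets folk for music genre.
Clue 1: the person with the topaz is in house 5.
From clue 2, the person with the pearl must be in house 4.
The only gemstone still possible for house 3 is diamond.
So: house 1 = garnet/rock, house 2 = jade/jazz, house 3 = diamond/reggae, house 4 = pearl/disco, house 5 = topaz/folk.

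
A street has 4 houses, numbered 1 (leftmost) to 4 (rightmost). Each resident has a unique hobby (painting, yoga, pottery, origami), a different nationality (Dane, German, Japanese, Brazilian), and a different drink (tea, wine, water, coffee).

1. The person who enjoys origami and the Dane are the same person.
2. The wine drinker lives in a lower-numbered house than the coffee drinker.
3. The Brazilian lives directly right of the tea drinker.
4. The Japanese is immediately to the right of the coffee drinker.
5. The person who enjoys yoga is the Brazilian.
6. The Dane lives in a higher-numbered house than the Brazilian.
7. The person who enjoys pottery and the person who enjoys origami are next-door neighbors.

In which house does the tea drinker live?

So house 1 gets German for nationality.
That leaves Brazilian as the nationality for house 2.
House 4's drink must be water (nothing else left).
From clue 3, the tea drinker must be in house 1.
Clue 5 places the person who enjoys yoga in house 2.
The only hobby still possible for house 1 is painting.
House 2 drink: only wine fits.
House 3's drink must be coffee (nothing else left).
The Japanese is in house 4 (clue 4).
So house 3 gets Dane for nationality.
From clue 1, the person who enjoys origami must be in house 3.
Clue 7: the person who enjoys pottery is in house 4.
So: house 1 = painting/German/tea, house 2 = yoga/Brazilian/wine, house 3 = origami/Dane/coffee, house 4 = pottery/Japanese/water.

1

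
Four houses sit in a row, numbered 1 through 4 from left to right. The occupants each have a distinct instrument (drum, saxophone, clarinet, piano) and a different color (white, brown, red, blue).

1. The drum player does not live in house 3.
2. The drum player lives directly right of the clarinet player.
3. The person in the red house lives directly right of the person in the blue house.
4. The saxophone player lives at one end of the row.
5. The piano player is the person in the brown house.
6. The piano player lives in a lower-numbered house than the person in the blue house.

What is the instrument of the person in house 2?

piano

House 3 instrument: only clarinet fits.
Clue 2: the drum player is in house 4.
House 1 instrument: only saxophone fits.
So house 2 gets piano for instrument.
Clue 5 places the person in the brown house in house 2.
Clue 6 places the person in the blue house in house 3.
That leaves white as the color for house 1.
The only color still possible for house 4 is red.
So: house 1 = saxophone/white, house 2 = piano/brown, house 3 = clarinet/blue, house 4 = drum/red.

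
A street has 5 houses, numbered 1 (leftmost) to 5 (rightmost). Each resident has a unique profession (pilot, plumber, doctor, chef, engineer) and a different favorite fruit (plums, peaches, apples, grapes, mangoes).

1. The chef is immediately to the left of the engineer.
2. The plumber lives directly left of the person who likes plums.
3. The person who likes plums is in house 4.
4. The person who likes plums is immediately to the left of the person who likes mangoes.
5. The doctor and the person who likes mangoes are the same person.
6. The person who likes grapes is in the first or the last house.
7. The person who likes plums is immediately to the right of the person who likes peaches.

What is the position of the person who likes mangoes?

By clue 3, the person who likes plums is in house 4.
Clue 4 places the person who likes mangoes in house 5.
By clue 5, the doctor is in house 5.
The person who likes peaches is in house 3 (clue 7).
House 2's favorite fruit must be apples (nothing else left).
Clue 2 places the plumber in house 3.
The only favorite fruit still possible for house 1 is grapes.
The chef is in house 1 (clue 1).
Clue 1 places the engineer in house 2.
The only profession still possible for house 4 is pilot.
So: house 1 = chef/grapes, house 2 = engineer/apples, house 3 = plumber/peaches, house 4 = pilot/plums, house 5 = doctor/mangoes.

5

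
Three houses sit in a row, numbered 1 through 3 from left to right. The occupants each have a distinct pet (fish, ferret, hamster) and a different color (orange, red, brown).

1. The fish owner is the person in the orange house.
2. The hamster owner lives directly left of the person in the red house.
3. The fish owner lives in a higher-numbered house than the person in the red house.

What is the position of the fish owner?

3

Clue 3 places the fish owner in house 3.
Clue 3: the person in the red house is in house 2.
Clue 1: the person in the orange house is in house 3.
From clue 2, the hamster owner must be in house 1.
So house 2 gets ferret for pet.
That leaves brown as the color for house 1.
So: house 1 = hamster/brown, house 2 = ferret/red, house 3 = fish/orange.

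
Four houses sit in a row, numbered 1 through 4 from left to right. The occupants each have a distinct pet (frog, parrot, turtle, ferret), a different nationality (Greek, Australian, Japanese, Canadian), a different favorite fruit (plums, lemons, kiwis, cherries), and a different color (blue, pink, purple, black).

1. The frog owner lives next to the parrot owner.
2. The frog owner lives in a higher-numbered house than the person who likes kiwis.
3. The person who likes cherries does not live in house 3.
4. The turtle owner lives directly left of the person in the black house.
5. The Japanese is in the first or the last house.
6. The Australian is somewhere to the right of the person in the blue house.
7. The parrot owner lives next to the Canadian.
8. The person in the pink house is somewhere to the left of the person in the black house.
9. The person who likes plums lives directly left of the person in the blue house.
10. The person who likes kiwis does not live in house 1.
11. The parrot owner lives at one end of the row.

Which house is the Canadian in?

3

The frog owner is in house 3 (clue 2).
By clue 2, the person who likes kiwis is in house 2.
That leaves lemons as the favorite fruit for house 3.
The only favorite fruit still possible for house 4 is cherries.
The parrot owner is in house 4 (clue 1).
Clue 7 places the Canadian in house 3.
Clue 9: the person in the blue house is in house 2.
House 2 nationality: only Greek fits.
So house 1 gets plums for favorite fruit.
That leaves pink as the color for house 1.
The only color still possible for house 3 is black.
House 4's color must be purple (nothing else left).
Clue 4 places the turtle owner in house 2.
The only pet still possible for house 1 is ferret.
That leaves Japanese as the nationality for house 1.
House 4's nationality must be Australian (nothing else left).
So: house 1 = ferret/Japanese/plums/pink, house 2 = turtle/Greek/kiwis/blue, house 3 = frog/Canadian/lemons/black, house 4 = parrot/Australian/cherries/purple.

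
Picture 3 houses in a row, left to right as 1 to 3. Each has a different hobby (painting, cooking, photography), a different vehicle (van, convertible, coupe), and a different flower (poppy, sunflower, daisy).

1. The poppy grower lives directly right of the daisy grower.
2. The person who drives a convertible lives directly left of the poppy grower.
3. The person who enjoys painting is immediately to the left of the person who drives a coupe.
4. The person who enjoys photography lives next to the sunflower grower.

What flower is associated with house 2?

The person who enjoys painting is narrowed to house 1 or 2; consider each.
Placing it in house 2 leads to a contradiction, so it's in house 1.
Clue 3: the person who drives a coupe is in house 2.
That leaves van as the vehicle for house 3.
Clue 2 places the poppy grower in house 2.
House 1 vehicle: only convertible fits.
That leaves daisy as the flower for house 1.
So house 3 gets sunflower for flower.
From clue 4, the person who enjoys photography must be in house 2.
So house 3 gets cooking for hobby.
So: house 1 = painting/convertible/daisy, house 2 = photography/coupe/poppy, house 3 = cooking/van/sunflower.

poppy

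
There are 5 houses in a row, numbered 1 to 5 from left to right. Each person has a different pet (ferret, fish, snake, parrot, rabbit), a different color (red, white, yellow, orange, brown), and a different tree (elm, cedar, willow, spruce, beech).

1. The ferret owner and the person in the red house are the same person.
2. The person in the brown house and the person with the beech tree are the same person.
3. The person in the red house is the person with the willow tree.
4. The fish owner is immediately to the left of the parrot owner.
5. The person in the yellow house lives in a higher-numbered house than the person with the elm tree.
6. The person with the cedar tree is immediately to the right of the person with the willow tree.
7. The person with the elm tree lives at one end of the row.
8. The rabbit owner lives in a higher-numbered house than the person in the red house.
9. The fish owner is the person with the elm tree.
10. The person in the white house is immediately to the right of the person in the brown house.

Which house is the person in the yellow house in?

5

By clue 7, the person with the elm tree is in house 1.
From clue 9, the fish owner must be in house 1.
Clue 4: the parrot owner is in house 2.
So house 1 gets orange for color.
The ferret owner is narrowed to house 3 or 4; consider each.
Placing it in house 3 leads to a contradiction, so it's in house 4.
Clue 1 places the person in the red house in house 4.
Clue 3: the person with the willow tree is in house 4.
By clue 6, the person with the cedar tree is in house 5.
Clue 8 places the rabbit owner in house 5.
The only pet still possible for house 3 is snake.
Clue 10: the person in the white house is in house 3.
The person in the brown house is in house 2 (clue 10).
House 5's color must be yellow (nothing else left).
From clue 2, the person with the beech tree must be in house 2.
House 3's tree must be spruce (nothing else left).
So: house 1 = fish/orange/elm, house 2 = parrot/brown/beech, house 3 = snake/white/spruce, house 4 = ferret/red/willow, house 5 = rabbit/yellow/cedar.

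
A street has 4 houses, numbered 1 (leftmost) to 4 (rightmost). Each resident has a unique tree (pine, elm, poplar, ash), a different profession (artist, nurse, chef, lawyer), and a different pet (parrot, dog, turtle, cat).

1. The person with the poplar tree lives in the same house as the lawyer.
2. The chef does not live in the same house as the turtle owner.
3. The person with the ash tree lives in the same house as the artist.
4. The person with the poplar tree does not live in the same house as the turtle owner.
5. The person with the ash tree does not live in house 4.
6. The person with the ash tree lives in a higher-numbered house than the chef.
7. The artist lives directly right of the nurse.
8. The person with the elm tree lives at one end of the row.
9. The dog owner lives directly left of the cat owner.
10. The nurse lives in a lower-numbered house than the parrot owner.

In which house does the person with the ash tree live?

3

The only profession still possible for house 4 is lawyer.
By clue 1, the person with the poplar tree is in house 4.
House 3's profession must be artist (nothing else left).
The person with the ash tree is in house 3 (clue 3).
From clue 7, the nurse must be in house 2.
The only tree still possible for house 1 is elm.
House 2's tree must be pine (nothing else left).
House 1 profession: only chef fits.
The only pet still possible for house 1 is dog.
By clue 9, the cat owner is in house 2.
The only pet still possible for house 4 is parrot.
That leaves turtle as the pet for house 3.
So: house 1 = elm/chef/dog, house 2 = pine/nurse/cat, house 3 = ash/artist/turtle, house 4 = poplar/lawyer/parrot.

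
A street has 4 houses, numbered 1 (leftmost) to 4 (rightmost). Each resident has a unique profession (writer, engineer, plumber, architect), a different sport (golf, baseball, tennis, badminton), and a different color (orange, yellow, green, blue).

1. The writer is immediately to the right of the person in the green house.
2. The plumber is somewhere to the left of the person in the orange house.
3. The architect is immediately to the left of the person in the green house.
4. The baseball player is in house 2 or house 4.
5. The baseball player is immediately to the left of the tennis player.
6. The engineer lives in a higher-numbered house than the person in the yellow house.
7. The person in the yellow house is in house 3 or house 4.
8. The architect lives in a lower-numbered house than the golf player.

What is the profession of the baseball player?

plumber

The baseball player is in house 2 (clue 5).
From clue 5, the tennis player must be in house 3.
Clue 7 places the person in the yellow house in house 3.
The only sport still possible for house 1 is badminton.
House 4 sport: only golf fits.
The only color still possible for house 1 is blue.
The only color still possible for house 2 is green.
House 4's color must be orange (nothing else left).
Clue 1 places the writer in house 3.
Clue 3 places the architect in house 1.
By clue 6, the engineer is in house 4.
The only profession still possible for house 2 is plumber.
So: house 1 = architect/badminton/blue, house 2 = plumber/baseball/green, house 3 = writer/tennis/yellow, house 4 = engineer/golf/orange.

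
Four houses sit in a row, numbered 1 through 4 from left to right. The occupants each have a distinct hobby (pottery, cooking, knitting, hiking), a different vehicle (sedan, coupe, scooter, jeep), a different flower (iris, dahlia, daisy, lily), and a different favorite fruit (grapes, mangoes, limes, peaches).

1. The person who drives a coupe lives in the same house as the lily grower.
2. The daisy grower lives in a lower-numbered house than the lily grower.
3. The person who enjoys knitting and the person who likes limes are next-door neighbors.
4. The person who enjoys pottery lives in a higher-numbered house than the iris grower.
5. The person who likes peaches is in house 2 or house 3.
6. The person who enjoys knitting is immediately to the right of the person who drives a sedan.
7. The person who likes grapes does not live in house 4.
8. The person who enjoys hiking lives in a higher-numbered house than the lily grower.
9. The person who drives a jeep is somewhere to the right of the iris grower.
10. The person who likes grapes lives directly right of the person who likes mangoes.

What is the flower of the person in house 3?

lily

That leaves cooking as the hobby for house 1.
So house 4 gets dahlia for flower.
House 4's favorite fruit must be limes (nothing else left).
From clue 3, the person who enjoys knitting must be in house 3.
Clue 6: the person who drives a sedan is in house 2.
House 2 hobby: only pottery fits.
That leaves hiking as the hobby for house 4.
So house 1 gets scooter for vehicle.
That leaves coupe as the vehicle for house 3.
That leaves jeep as the vehicle for house 4.
So house 1 gets mangoes for favorite fruit.
By clue 1, the lily grower is in house 3.
By clue 4, the iris grower is in house 1.
Clue 10 places the person who likes grapes in house 2.
The only flower still possible for house 2 is daisy.
House 3 favorite fruit: only peaches fits.
So: house 1 = cooking/scooter/iris/mangoes, house 2 = pottery/sedan/daisy/grapes, house 3 = knitting/coupe/lily/peaches, house 4 = hiking/jeep/dahlia/limes.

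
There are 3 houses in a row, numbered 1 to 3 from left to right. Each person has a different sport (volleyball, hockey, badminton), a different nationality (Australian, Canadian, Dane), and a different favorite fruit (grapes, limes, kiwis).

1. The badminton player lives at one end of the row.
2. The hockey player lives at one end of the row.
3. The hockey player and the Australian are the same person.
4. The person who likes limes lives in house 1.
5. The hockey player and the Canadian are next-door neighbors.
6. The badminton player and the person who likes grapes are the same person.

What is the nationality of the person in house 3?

Dane

By clue 4, the person who likes limes is in house 1.
Clue 5 places the Canadian in house 2.
The only sport still possible for house 2 is volleyball.
That leaves kiwis as the favorite fruit for house 2.
The only favorite fruit still possible for house 3 is grapes.
Clue 6: the badminton player is in house 3.
House 1 sport: only hockey fits.
The Australian is in house 1 (clue 3).
The only nationality still possible for house 3 is Dane.
So: house 1 = hockey/Australian/limes, house 2 = volleyball/Canadian/kiwis, house 3 = badminton/Dane/grapes.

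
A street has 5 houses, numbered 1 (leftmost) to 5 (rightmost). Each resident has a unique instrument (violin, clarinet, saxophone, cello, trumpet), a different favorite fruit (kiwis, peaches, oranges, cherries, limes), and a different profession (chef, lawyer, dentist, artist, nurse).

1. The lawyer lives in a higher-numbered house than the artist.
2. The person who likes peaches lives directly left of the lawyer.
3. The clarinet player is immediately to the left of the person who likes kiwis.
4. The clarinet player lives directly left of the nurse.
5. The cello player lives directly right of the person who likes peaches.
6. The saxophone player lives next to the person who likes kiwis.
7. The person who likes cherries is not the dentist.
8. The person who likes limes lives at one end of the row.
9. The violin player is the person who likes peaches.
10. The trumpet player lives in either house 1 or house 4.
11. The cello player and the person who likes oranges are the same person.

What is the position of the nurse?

The trumpet player is narrowed to house 1 or 4; consider each.
Placing it in house 1 leads to a contradiction, so it's in house 4.
House 5 instrument: only saxophone fits.
By clue 6, the person who likes kiwis is in house 4.
Clue 3: the clarinet player is in house 3.
The nurse is in house 4 (clue 4).
The only instrument still possible for house 1 is violin.
The only instrument still possible for house 2 is cello.
Clue 5 places the person who likes peaches in house 1.
Clue 11 places the person who likes oranges in house 2.
The only favorite fruit still possible for house 3 is cherries.
That leaves limes as the favorite fruit for house 5.
From clue 2, the lawyer must be in house 2.
The only profession still possible for house 1 is artist.
House 3's profession must be chef (nothing else left).
House 5's profession must be dentist (nothing else left).
So: house 1 = violin/peaches/artist, house 2 = cello/oranges/lawyer, house 3 = clarinet/cherries/chef, house 4 = trumpet/kiwis/nurse, house 5 = saxophone/limes/dentist.

4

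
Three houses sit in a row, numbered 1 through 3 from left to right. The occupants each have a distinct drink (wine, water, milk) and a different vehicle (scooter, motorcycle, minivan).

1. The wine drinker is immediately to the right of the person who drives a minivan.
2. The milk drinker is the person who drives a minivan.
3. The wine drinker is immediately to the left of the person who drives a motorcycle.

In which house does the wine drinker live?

2

By clue 3, the wine drinker is in house 2.
By clue 3, the person who drives a motorcycle is in house 3.
House 1's drink must be milk (nothing else left).
House 3 drink: only water fits.
Clue 1: the person who drives a minivan is in house 1.
That leaves scooter as the vehicle for house 2.
So: house 1 = milk/minivan, house 2 = wine/scooter, house 3 = water/motorcycle.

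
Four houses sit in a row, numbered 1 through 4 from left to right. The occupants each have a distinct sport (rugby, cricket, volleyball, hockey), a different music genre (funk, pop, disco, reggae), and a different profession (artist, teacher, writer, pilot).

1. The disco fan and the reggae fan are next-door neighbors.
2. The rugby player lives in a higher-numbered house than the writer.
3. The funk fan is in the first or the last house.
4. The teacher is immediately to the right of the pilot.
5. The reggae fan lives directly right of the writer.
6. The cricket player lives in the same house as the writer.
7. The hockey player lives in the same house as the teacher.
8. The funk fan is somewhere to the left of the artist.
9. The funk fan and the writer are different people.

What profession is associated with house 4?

artist

Clue 8 places the funk fan in house 1.
The only profession still possible for house 1 is pilot.
The teacher is in house 2 (clue 4).
Clue 7: the hockey player is in house 2.
That leaves volleyball as the sport for house 1.
That leaves rugby as the sport for house 4.
House 3 profession: only writer fits.
The only profession still possible for house 4 is artist.
By clue 5, the reggae fan is in house 4.
So house 3 gets cricket for sport.
From clue 1, the disco fan must be in house 3.
House 2 music genre: only pop fits.
So: house 1 = volleyball/funk/pilot, house 2 = hockey/pop/teacher, house 3 = cricket/disco/writer, house 4 = rugby/reggae/artist.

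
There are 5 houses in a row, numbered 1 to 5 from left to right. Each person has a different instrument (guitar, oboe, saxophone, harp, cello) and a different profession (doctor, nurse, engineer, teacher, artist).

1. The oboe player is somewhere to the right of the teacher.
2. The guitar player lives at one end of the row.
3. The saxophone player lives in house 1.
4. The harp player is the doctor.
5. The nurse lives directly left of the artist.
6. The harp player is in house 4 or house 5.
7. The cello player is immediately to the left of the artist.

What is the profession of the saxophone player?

The saxophone player is in house 1 (clue 3).
So house 4 gets harp for instrument.
House 5's instrument must be guitar (nothing else left).
Clue 4: the doctor is in house 4.
The only profession still possible for house 3 is artist.
That leaves engineer as the profession for house 5.
Clue 7: the cello player is in house 2.
House 3's instrument must be oboe (nothing else left).
House 1's profession must be teacher (nothing else left).
House 2's profession must be nurse (nothing else left).
So: house 1 = saxophone/teacher, house 2 = cello/nurse, house 3 = oboe/artist, house 4 = harp/doctor, house 5 = guitar/engineer.

teacher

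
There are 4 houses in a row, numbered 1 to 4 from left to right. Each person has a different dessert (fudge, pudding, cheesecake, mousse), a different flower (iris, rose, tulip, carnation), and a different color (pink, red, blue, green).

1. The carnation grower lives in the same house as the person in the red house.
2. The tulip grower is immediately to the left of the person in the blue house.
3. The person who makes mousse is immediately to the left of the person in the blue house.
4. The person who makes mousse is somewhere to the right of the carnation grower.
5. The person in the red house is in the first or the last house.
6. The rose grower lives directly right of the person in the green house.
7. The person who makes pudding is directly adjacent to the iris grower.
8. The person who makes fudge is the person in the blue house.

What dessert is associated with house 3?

Clue 1: the carnation grower is in house 1.
Clue 1 places the person in the red house in house 1.
The person who makes fudge is narrowed to house 3 or 4; consider each.
Placing it in house 3 leads to a contradiction, so it's in house 4.
From clue 8, the person in the blue house must be in house 4.
Clue 2: the tulip grower is in house 3.
Clue 3: the person who makes mousse is in house 3.
House 2's flower must be iris (nothing else left).
So house 4 gets rose for flower.
From clue 6, the person in the green house must be in house 3.
Clue 7: the person who makes pudding is in house 1.
The only dessert still possible for house 2 is cheesecake.
The only color still possible for house 2 is pink.
So: house 1 = pudding/carnation/red, house 2 = cheesecake/iris/pink, house 3 = mousse/tulip/green, house 4 = fudge/rose/blue.

mousse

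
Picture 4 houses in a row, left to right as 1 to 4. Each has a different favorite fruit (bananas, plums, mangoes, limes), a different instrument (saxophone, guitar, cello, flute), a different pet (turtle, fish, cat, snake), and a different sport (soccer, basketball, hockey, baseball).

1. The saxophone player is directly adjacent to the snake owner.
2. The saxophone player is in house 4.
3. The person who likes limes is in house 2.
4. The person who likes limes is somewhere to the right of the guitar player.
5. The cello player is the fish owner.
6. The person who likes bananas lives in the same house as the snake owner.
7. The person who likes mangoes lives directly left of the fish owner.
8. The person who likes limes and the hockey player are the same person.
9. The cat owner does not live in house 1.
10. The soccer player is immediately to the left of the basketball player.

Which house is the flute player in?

The saxophone player is in house 4 (clue 2).
Clue 3: the person who likes limes is in house 2.
By clue 4, the guitar player is in house 1.
Clue 8 places the hockey player in house 2.
By clue 1, the snake owner is in house 3.
The person who likes bananas is in house 3 (clue 6).
By clue 7, the person who likes mangoes is in house 1.
The fish owner is in house 2 (clue 7).
By clue 10, the soccer player is in house 3.
The basketball player is in house 4 (clue 10).
That leaves plums as the favorite fruit for house 4.
The only pet still possible for house 1 is turtle.
That leaves cat as the pet for house 4.
So house 1 gets baseball for sport.
By clue 5, the cello player is in house 2.
House 3 instrument: only flute fits.
So: house 1 = mangoes/guitar/turtle/baseball, house 2 = limes/cello/fish/hockey, house 3 = bananas/flute/snake/soccer, house 4 = plums/saxophone/cat/basketball.

3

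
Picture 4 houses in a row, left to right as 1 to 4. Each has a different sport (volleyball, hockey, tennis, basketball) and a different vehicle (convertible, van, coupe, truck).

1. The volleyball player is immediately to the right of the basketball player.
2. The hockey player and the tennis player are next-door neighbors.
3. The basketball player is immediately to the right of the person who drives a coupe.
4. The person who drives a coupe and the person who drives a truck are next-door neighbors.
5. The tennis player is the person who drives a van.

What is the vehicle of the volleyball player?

The basketball player is narrowed to house 2 or 3; consider each.
Placing it in house 2 leads to a contradiction, so it's in house 3.
The volleyball player is in house 4 (clue 1).
The person who drives a coupe is in house 2 (clue 3).
Clue 5: the tennis player is in house 1.
By clue 5, the person who drives a van is in house 1.
The only sport still possible for house 2 is hockey.
House 3 vehicle: only truck fits.
House 4 vehicle: only convertible fits.
So: house 1 = tennis/van, house 2 = hockey/coupe, house 3 = basketball/truck, house 4 = volleyball/convertible.

convertible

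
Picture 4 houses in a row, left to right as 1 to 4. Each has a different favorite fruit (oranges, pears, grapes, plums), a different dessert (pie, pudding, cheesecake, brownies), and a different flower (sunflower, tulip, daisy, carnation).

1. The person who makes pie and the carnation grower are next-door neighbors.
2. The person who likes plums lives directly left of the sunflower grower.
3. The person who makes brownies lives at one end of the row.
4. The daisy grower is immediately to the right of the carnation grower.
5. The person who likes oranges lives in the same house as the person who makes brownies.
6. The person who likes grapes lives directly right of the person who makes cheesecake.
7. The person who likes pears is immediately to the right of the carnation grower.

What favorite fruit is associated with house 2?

pears

The person who likes oranges is narrowed to house 1 or 4; consider each.
Placing it in house 4 leads to a contradiction, so it's in house 1.
From clue 5, the person who makes brownies must be in house 1.
The person who likes grapes is narrowed to house 3 or 4; consider each.
Placing it in house 3 leads to a contradiction, so it's in house 4.
Clue 6 places the person who makes cheesecake in house 3.
From clue 7, the person who likes pears must be in house 2.
The carnation grower is in house 1 (clue 7).
The only favorite fruit still possible for house 3 is plums.
Clue 1 places the person who makes pie in house 2.
Clue 2: the sunflower grower is in house 4.
The daisy grower is in house 2 (clue 4).
So house 4 gets pudding for dessert.
So house 3 gets tulip for flower.
So: house 1 = oranges/brownies/carnation, house 2 = pears/pie/daisy, house 3 = plums/cheesecake/tulip, house 4 = grapes/pudding/sunflower.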